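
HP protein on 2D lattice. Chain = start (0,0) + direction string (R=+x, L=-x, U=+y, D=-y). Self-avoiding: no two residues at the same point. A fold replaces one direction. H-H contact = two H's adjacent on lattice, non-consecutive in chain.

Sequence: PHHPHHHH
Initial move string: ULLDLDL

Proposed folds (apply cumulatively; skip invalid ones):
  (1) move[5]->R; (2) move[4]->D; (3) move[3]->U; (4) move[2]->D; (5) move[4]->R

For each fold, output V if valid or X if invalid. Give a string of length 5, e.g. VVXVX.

Initial: ULLDLDL -> [(0, 0), (0, 1), (-1, 1), (-2, 1), (-2, 0), (-3, 0), (-3, -1), (-4, -1)]
Fold 1: move[5]->R => ULLDLRL INVALID (collision), skipped
Fold 2: move[4]->D => ULLDDDL VALID
Fold 3: move[3]->U => ULLUDDL INVALID (collision), skipped
Fold 4: move[2]->D => ULDDDDL VALID
Fold 5: move[4]->R => ULDDRDL VALID

Answer: XVXVV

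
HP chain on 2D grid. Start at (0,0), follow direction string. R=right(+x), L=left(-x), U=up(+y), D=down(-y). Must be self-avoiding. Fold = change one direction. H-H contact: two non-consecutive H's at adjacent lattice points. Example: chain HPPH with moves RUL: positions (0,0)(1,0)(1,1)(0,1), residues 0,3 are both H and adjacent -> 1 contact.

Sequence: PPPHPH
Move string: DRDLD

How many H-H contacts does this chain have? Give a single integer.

Positions: [(0, 0), (0, -1), (1, -1), (1, -2), (0, -2), (0, -3)]
No H-H contacts found.

Answer: 0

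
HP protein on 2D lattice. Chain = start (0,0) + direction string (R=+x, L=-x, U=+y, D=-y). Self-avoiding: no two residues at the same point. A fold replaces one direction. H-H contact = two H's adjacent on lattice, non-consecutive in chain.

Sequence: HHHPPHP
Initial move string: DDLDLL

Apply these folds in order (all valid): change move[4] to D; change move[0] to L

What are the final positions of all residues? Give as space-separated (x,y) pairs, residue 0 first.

Answer: (0,0) (-1,0) (-1,-1) (-2,-1) (-2,-2) (-2,-3) (-3,-3)

Derivation:
Initial moves: DDLDLL
Fold: move[4]->D => DDLDDL (positions: [(0, 0), (0, -1), (0, -2), (-1, -2), (-1, -3), (-1, -4), (-2, -4)])
Fold: move[0]->L => LDLDDL (positions: [(0, 0), (-1, 0), (-1, -1), (-2, -1), (-2, -2), (-2, -3), (-3, -3)])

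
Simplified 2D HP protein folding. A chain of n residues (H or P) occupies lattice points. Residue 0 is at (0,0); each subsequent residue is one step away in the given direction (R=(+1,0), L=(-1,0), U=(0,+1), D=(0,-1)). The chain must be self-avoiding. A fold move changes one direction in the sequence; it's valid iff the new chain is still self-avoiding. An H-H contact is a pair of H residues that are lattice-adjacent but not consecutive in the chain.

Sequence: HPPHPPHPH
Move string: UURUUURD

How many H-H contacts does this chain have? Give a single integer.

Answer: 0

Derivation:
Positions: [(0, 0), (0, 1), (0, 2), (1, 2), (1, 3), (1, 4), (1, 5), (2, 5), (2, 4)]
No H-H contacts found.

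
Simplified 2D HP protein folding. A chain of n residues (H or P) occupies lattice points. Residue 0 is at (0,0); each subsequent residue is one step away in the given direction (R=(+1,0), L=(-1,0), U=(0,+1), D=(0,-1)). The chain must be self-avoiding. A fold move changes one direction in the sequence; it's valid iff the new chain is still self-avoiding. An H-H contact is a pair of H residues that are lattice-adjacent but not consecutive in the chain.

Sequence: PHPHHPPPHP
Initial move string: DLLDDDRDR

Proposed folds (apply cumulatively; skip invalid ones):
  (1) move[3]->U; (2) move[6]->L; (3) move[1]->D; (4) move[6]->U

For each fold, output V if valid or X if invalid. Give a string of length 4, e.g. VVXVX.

Answer: XVVX

Derivation:
Initial: DLLDDDRDR -> [(0, 0), (0, -1), (-1, -1), (-2, -1), (-2, -2), (-2, -3), (-2, -4), (-1, -4), (-1, -5), (0, -5)]
Fold 1: move[3]->U => DLLUDDRDR INVALID (collision), skipped
Fold 2: move[6]->L => DLLDDDLDR VALID
Fold 3: move[1]->D => DDLDDDLDR VALID
Fold 4: move[6]->U => DDLDDDUDR INVALID (collision), skipped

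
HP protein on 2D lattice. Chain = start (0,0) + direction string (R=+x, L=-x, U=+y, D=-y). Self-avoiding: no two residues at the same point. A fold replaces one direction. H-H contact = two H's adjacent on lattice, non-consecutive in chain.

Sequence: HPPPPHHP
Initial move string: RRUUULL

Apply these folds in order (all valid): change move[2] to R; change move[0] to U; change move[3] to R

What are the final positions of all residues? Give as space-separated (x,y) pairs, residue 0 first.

Initial moves: RRUUULL
Fold: move[2]->R => RRRUULL (positions: [(0, 0), (1, 0), (2, 0), (3, 0), (3, 1), (3, 2), (2, 2), (1, 2)])
Fold: move[0]->U => URRUULL (positions: [(0, 0), (0, 1), (1, 1), (2, 1), (2, 2), (2, 3), (1, 3), (0, 3)])
Fold: move[3]->R => URRRULL (positions: [(0, 0), (0, 1), (1, 1), (2, 1), (3, 1), (3, 2), (2, 2), (1, 2)])

Answer: (0,0) (0,1) (1,1) (2,1) (3,1) (3,2) (2,2) (1,2)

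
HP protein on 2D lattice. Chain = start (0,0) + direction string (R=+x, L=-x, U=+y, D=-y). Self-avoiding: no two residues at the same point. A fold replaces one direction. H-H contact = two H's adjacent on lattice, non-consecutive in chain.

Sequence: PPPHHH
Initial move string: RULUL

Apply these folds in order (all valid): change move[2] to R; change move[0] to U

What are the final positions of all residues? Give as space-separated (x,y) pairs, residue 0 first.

Initial moves: RULUL
Fold: move[2]->R => RURUL (positions: [(0, 0), (1, 0), (1, 1), (2, 1), (2, 2), (1, 2)])
Fold: move[0]->U => UURUL (positions: [(0, 0), (0, 1), (0, 2), (1, 2), (1, 3), (0, 3)])

Answer: (0,0) (0,1) (0,2) (1,2) (1,3) (0,3)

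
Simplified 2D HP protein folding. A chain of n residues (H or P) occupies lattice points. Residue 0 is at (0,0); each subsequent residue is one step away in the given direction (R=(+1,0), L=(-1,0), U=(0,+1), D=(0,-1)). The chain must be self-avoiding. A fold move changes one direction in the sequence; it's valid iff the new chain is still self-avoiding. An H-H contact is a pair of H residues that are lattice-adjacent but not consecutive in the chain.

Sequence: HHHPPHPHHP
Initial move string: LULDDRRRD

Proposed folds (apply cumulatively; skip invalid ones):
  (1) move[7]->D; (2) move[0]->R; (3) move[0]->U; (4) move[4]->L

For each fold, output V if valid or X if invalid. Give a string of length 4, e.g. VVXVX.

Answer: VXXX

Derivation:
Initial: LULDDRRRD -> [(0, 0), (-1, 0), (-1, 1), (-2, 1), (-2, 0), (-2, -1), (-1, -1), (0, -1), (1, -1), (1, -2)]
Fold 1: move[7]->D => LULDDRRDD VALID
Fold 2: move[0]->R => RULDDRRDD INVALID (collision), skipped
Fold 3: move[0]->U => UULDDRRDD INVALID (collision), skipped
Fold 4: move[4]->L => LULDLRRDD INVALID (collision), skipped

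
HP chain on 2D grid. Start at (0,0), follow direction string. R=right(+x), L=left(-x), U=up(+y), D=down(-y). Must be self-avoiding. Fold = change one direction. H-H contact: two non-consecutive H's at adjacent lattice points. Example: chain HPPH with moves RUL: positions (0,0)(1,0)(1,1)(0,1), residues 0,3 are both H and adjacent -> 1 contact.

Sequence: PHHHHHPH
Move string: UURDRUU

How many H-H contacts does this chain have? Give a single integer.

Answer: 1

Derivation:
Positions: [(0, 0), (0, 1), (0, 2), (1, 2), (1, 1), (2, 1), (2, 2), (2, 3)]
H-H contact: residue 1 @(0,1) - residue 4 @(1, 1)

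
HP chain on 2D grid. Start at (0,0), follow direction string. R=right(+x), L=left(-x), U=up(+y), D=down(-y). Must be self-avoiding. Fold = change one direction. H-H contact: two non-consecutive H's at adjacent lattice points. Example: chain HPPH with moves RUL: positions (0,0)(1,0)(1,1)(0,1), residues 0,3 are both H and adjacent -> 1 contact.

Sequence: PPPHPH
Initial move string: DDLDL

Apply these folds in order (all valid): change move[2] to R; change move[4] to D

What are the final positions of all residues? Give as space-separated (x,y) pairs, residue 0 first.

Initial moves: DDLDL
Fold: move[2]->R => DDRDL (positions: [(0, 0), (0, -1), (0, -2), (1, -2), (1, -3), (0, -3)])
Fold: move[4]->D => DDRDD (positions: [(0, 0), (0, -1), (0, -2), (1, -2), (1, -3), (1, -4)])

Answer: (0,0) (0,-1) (0,-2) (1,-2) (1,-3) (1,-4)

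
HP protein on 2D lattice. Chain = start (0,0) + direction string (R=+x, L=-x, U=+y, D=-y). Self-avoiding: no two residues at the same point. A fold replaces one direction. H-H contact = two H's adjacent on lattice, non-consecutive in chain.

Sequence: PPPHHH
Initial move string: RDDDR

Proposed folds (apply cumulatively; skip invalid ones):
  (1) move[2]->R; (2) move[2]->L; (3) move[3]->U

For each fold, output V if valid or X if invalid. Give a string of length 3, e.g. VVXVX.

Initial: RDDDR -> [(0, 0), (1, 0), (1, -1), (1, -2), (1, -3), (2, -3)]
Fold 1: move[2]->R => RDRDR VALID
Fold 2: move[2]->L => RDLDR VALID
Fold 3: move[3]->U => RDLUR INVALID (collision), skipped

Answer: VVX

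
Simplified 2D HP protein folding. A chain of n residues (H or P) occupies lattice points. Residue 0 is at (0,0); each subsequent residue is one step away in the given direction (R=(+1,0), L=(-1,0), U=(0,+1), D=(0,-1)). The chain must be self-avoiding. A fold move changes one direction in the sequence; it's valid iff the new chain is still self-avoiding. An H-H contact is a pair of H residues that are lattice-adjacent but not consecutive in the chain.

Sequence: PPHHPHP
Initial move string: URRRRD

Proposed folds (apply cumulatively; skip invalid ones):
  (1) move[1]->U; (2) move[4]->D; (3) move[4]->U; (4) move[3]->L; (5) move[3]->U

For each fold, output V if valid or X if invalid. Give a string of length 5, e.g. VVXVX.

Answer: VVXXX

Derivation:
Initial: URRRRD -> [(0, 0), (0, 1), (1, 1), (2, 1), (3, 1), (4, 1), (4, 0)]
Fold 1: move[1]->U => UURRRD VALID
Fold 2: move[4]->D => UURRDD VALID
Fold 3: move[4]->U => UURRUD INVALID (collision), skipped
Fold 4: move[3]->L => UURLDD INVALID (collision), skipped
Fold 5: move[3]->U => UURUDD INVALID (collision), skipped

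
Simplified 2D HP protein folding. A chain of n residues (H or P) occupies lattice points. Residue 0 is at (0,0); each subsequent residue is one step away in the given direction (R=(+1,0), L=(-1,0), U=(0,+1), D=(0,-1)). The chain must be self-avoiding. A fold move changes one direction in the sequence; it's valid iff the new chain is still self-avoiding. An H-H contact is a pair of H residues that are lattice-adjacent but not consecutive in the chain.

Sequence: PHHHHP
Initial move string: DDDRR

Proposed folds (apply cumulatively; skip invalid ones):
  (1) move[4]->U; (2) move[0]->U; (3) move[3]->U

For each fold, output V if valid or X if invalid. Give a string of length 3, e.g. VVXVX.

Answer: VXX

Derivation:
Initial: DDDRR -> [(0, 0), (0, -1), (0, -2), (0, -3), (1, -3), (2, -3)]
Fold 1: move[4]->U => DDDRU VALID
Fold 2: move[0]->U => UDDRU INVALID (collision), skipped
Fold 3: move[3]->U => DDDUU INVALID (collision), skipped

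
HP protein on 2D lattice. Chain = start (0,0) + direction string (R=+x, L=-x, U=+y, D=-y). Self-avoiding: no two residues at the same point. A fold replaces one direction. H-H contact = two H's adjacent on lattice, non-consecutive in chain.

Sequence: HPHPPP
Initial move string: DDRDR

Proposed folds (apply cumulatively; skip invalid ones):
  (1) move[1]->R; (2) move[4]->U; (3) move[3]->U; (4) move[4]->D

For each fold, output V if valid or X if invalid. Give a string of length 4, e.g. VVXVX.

Answer: VXVX

Derivation:
Initial: DDRDR -> [(0, 0), (0, -1), (0, -2), (1, -2), (1, -3), (2, -3)]
Fold 1: move[1]->R => DRRDR VALID
Fold 2: move[4]->U => DRRDU INVALID (collision), skipped
Fold 3: move[3]->U => DRRUR VALID
Fold 4: move[4]->D => DRRUD INVALID (collision), skipped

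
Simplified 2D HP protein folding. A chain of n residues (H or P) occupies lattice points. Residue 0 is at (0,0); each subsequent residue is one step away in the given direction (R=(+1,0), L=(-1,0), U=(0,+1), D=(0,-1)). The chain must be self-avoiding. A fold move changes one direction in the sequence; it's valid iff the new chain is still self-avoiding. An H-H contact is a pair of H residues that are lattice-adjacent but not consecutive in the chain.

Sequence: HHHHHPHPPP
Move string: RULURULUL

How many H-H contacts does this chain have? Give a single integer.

Answer: 1

Derivation:
Positions: [(0, 0), (1, 0), (1, 1), (0, 1), (0, 2), (1, 2), (1, 3), (0, 3), (0, 4), (-1, 4)]
H-H contact: residue 0 @(0,0) - residue 3 @(0, 1)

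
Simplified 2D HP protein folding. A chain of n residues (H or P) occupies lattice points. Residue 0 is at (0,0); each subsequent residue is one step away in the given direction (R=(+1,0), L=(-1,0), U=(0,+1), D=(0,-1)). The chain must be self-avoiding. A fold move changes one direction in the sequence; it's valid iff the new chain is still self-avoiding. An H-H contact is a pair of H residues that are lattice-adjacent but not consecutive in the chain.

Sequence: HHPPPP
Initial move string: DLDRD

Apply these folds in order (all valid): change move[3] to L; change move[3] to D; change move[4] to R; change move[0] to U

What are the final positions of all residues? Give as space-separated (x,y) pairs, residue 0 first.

Answer: (0,0) (0,1) (-1,1) (-1,0) (-1,-1) (0,-1)

Derivation:
Initial moves: DLDRD
Fold: move[3]->L => DLDLD (positions: [(0, 0), (0, -1), (-1, -1), (-1, -2), (-2, -2), (-2, -3)])
Fold: move[3]->D => DLDDD (positions: [(0, 0), (0, -1), (-1, -1), (-1, -2), (-1, -3), (-1, -4)])
Fold: move[4]->R => DLDDR (positions: [(0, 0), (0, -1), (-1, -1), (-1, -2), (-1, -3), (0, -3)])
Fold: move[0]->U => ULDDR (positions: [(0, 0), (0, 1), (-1, 1), (-1, 0), (-1, -1), (0, -1)])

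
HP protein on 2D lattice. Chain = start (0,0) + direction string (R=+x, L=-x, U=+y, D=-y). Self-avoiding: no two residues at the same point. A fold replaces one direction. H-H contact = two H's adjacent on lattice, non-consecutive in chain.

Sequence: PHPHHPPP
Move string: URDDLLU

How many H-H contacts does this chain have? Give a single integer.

Answer: 0

Derivation:
Positions: [(0, 0), (0, 1), (1, 1), (1, 0), (1, -1), (0, -1), (-1, -1), (-1, 0)]
No H-H contacts found.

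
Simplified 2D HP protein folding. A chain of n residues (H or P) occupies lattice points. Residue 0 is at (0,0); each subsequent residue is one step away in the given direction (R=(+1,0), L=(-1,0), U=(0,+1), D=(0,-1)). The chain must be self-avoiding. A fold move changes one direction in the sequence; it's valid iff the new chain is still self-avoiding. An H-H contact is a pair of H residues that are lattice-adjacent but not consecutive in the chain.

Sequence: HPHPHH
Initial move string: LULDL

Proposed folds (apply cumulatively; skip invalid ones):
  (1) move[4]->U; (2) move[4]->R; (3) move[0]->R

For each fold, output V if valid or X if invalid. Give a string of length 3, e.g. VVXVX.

Initial: LULDL -> [(0, 0), (-1, 0), (-1, 1), (-2, 1), (-2, 0), (-3, 0)]
Fold 1: move[4]->U => LULDU INVALID (collision), skipped
Fold 2: move[4]->R => LULDR INVALID (collision), skipped
Fold 3: move[0]->R => RULDL INVALID (collision), skipped

Answer: XXX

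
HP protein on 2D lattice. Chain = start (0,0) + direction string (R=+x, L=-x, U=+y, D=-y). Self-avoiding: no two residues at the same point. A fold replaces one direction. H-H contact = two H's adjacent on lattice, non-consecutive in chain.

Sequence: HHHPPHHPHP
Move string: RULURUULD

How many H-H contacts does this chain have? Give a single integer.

Answer: 1

Derivation:
Positions: [(0, 0), (1, 0), (1, 1), (0, 1), (0, 2), (1, 2), (1, 3), (1, 4), (0, 4), (0, 3)]
H-H contact: residue 2 @(1,1) - residue 5 @(1, 2)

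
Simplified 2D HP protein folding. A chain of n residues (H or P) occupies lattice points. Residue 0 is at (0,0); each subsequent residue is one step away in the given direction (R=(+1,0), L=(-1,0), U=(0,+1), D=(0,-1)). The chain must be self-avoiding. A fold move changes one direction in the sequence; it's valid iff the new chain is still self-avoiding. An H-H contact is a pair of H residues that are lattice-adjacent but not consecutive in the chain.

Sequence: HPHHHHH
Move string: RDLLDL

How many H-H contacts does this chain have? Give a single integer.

Answer: 1

Derivation:
Positions: [(0, 0), (1, 0), (1, -1), (0, -1), (-1, -1), (-1, -2), (-2, -2)]
H-H contact: residue 0 @(0,0) - residue 3 @(0, -1)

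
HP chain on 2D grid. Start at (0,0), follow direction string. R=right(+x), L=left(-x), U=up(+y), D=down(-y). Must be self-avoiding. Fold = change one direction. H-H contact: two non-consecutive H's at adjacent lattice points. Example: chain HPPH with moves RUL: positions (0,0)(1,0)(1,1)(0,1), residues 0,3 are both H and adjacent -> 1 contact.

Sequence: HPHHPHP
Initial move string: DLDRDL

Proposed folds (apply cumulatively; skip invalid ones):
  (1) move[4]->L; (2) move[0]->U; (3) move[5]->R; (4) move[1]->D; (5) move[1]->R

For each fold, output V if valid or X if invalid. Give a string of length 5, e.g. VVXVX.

Answer: XXVVV

Derivation:
Initial: DLDRDL -> [(0, 0), (0, -1), (-1, -1), (-1, -2), (0, -2), (0, -3), (-1, -3)]
Fold 1: move[4]->L => DLDRLL INVALID (collision), skipped
Fold 2: move[0]->U => ULDRDL INVALID (collision), skipped
Fold 3: move[5]->R => DLDRDR VALID
Fold 4: move[1]->D => DDDRDR VALID
Fold 5: move[1]->R => DRDRDR VALID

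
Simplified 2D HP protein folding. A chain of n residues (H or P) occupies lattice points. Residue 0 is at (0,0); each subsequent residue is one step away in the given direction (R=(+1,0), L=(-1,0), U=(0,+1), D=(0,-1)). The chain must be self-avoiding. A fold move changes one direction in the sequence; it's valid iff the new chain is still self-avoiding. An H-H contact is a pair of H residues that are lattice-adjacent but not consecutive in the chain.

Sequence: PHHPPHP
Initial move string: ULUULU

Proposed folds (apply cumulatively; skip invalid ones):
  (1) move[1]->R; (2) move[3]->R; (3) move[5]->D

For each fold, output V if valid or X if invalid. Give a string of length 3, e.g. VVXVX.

Answer: VXV

Derivation:
Initial: ULUULU -> [(0, 0), (0, 1), (-1, 1), (-1, 2), (-1, 3), (-2, 3), (-2, 4)]
Fold 1: move[1]->R => URUULU VALID
Fold 2: move[3]->R => URURLU INVALID (collision), skipped
Fold 3: move[5]->D => URUULD VALID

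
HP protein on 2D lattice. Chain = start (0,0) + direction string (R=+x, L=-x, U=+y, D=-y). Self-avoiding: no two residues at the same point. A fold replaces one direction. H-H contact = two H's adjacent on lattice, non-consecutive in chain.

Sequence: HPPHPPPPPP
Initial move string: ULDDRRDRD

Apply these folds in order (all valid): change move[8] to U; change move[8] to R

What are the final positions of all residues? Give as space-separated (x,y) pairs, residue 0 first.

Initial moves: ULDDRRDRD
Fold: move[8]->U => ULDDRRDRU (positions: [(0, 0), (0, 1), (-1, 1), (-1, 0), (-1, -1), (0, -1), (1, -1), (1, -2), (2, -2), (2, -1)])
Fold: move[8]->R => ULDDRRDRR (positions: [(0, 0), (0, 1), (-1, 1), (-1, 0), (-1, -1), (0, -1), (1, -1), (1, -2), (2, -2), (3, -2)])

Answer: (0,0) (0,1) (-1,1) (-1,0) (-1,-1) (0,-1) (1,-1) (1,-2) (2,-2) (3,-2)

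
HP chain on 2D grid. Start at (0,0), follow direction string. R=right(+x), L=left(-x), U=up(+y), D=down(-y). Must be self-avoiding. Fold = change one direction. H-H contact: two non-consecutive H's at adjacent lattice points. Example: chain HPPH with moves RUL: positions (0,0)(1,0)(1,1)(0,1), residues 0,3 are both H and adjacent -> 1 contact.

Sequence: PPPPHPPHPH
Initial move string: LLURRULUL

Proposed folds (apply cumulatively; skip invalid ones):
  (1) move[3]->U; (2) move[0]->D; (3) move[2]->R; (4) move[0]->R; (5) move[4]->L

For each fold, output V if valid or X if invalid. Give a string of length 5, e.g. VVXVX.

Initial: LLURRULUL -> [(0, 0), (-1, 0), (-2, 0), (-2, 1), (-1, 1), (0, 1), (0, 2), (-1, 2), (-1, 3), (-2, 3)]
Fold 1: move[3]->U => LLUURULUL VALID
Fold 2: move[0]->D => DLUURULUL VALID
Fold 3: move[2]->R => DLRURULUL INVALID (collision), skipped
Fold 4: move[0]->R => RLUURULUL INVALID (collision), skipped
Fold 5: move[4]->L => DLUULULUL VALID

Answer: VVXXV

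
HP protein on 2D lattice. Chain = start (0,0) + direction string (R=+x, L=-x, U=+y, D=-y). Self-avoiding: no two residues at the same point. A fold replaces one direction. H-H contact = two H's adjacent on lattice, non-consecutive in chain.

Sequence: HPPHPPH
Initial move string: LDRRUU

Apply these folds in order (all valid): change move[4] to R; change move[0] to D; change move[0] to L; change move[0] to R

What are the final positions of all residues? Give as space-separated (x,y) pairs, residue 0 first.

Initial moves: LDRRUU
Fold: move[4]->R => LDRRRU (positions: [(0, 0), (-1, 0), (-1, -1), (0, -1), (1, -1), (2, -1), (2, 0)])
Fold: move[0]->D => DDRRRU (positions: [(0, 0), (0, -1), (0, -2), (1, -2), (2, -2), (3, -2), (3, -1)])
Fold: move[0]->L => LDRRRU (positions: [(0, 0), (-1, 0), (-1, -1), (0, -1), (1, -1), (2, -1), (2, 0)])
Fold: move[0]->R => RDRRRU (positions: [(0, 0), (1, 0), (1, -1), (2, -1), (3, -1), (4, -1), (4, 0)])

Answer: (0,0) (1,0) (1,-1) (2,-1) (3,-1) (4,-1) (4,0)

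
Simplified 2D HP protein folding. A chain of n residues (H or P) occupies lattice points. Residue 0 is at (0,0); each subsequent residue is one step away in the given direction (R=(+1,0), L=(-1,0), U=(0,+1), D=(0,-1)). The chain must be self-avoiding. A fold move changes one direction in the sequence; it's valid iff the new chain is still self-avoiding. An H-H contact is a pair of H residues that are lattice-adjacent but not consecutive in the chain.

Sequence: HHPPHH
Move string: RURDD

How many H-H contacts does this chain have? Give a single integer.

Positions: [(0, 0), (1, 0), (1, 1), (2, 1), (2, 0), (2, -1)]
H-H contact: residue 1 @(1,0) - residue 4 @(2, 0)

Answer: 1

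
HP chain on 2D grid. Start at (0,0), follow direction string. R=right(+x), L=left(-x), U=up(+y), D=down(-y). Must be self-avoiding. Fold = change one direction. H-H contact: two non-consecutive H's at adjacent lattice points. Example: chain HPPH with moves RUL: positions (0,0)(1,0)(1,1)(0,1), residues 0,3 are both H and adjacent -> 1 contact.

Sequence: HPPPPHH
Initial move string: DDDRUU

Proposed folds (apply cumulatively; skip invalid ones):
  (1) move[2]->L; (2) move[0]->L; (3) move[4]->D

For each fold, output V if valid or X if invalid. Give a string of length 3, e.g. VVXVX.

Initial: DDDRUU -> [(0, 0), (0, -1), (0, -2), (0, -3), (1, -3), (1, -2), (1, -1)]
Fold 1: move[2]->L => DDLRUU INVALID (collision), skipped
Fold 2: move[0]->L => LDDRUU INVALID (collision), skipped
Fold 3: move[4]->D => DDDRDU INVALID (collision), skipped

Answer: XXX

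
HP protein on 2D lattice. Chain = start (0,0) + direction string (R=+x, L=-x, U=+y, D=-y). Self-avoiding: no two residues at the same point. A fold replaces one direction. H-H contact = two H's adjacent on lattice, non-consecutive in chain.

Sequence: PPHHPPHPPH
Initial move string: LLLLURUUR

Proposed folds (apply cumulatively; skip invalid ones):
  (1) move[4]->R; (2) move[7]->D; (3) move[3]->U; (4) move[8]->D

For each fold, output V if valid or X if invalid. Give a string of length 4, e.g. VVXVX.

Initial: LLLLURUUR -> [(0, 0), (-1, 0), (-2, 0), (-3, 0), (-4, 0), (-4, 1), (-3, 1), (-3, 2), (-3, 3), (-2, 3)]
Fold 1: move[4]->R => LLLLRRUUR INVALID (collision), skipped
Fold 2: move[7]->D => LLLLURUDR INVALID (collision), skipped
Fold 3: move[3]->U => LLLUURUUR VALID
Fold 4: move[8]->D => LLLUURUUD INVALID (collision), skipped

Answer: XXVX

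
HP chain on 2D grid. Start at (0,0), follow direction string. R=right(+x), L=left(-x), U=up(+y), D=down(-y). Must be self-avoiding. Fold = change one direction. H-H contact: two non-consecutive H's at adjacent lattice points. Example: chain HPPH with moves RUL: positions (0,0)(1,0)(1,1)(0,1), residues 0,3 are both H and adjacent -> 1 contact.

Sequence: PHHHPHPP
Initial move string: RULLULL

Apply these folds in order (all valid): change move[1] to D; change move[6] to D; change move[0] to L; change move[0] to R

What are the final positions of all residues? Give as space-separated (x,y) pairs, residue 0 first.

Answer: (0,0) (1,0) (1,-1) (0,-1) (-1,-1) (-1,0) (-2,0) (-2,-1)

Derivation:
Initial moves: RULLULL
Fold: move[1]->D => RDLLULL (positions: [(0, 0), (1, 0), (1, -1), (0, -1), (-1, -1), (-1, 0), (-2, 0), (-3, 0)])
Fold: move[6]->D => RDLLULD (positions: [(0, 0), (1, 0), (1, -1), (0, -1), (-1, -1), (-1, 0), (-2, 0), (-2, -1)])
Fold: move[0]->L => LDLLULD (positions: [(0, 0), (-1, 0), (-1, -1), (-2, -1), (-3, -1), (-3, 0), (-4, 0), (-4, -1)])
Fold: move[0]->R => RDLLULD (positions: [(0, 0), (1, 0), (1, -1), (0, -1), (-1, -1), (-1, 0), (-2, 0), (-2, -1)])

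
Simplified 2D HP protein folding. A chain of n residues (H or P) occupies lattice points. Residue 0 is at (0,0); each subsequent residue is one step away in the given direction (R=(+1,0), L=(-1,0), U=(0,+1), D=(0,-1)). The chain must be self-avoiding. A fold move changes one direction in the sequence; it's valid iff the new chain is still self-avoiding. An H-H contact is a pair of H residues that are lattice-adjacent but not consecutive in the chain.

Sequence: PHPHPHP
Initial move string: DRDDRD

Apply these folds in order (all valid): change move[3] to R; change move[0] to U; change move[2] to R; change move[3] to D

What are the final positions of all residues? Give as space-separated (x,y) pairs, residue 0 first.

Initial moves: DRDDRD
Fold: move[3]->R => DRDRRD (positions: [(0, 0), (0, -1), (1, -1), (1, -2), (2, -2), (3, -2), (3, -3)])
Fold: move[0]->U => URDRRD (positions: [(0, 0), (0, 1), (1, 1), (1, 0), (2, 0), (3, 0), (3, -1)])
Fold: move[2]->R => URRRRD (positions: [(0, 0), (0, 1), (1, 1), (2, 1), (3, 1), (4, 1), (4, 0)])
Fold: move[3]->D => URRDRD (positions: [(0, 0), (0, 1), (1, 1), (2, 1), (2, 0), (3, 0), (3, -1)])

Answer: (0,0) (0,1) (1,1) (2,1) (2,0) (3,0) (3,-1)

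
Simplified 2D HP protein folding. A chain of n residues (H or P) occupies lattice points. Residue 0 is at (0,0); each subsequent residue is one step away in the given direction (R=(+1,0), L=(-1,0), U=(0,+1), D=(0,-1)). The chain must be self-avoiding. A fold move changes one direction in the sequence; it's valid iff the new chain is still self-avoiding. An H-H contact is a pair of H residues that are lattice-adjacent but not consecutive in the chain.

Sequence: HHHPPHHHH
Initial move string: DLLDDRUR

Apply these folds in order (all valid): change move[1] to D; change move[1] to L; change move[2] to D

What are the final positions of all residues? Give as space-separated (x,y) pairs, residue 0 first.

Answer: (0,0) (0,-1) (-1,-1) (-1,-2) (-1,-3) (-1,-4) (0,-4) (0,-3) (1,-3)

Derivation:
Initial moves: DLLDDRUR
Fold: move[1]->D => DDLDDRUR (positions: [(0, 0), (0, -1), (0, -2), (-1, -2), (-1, -3), (-1, -4), (0, -4), (0, -3), (1, -3)])
Fold: move[1]->L => DLLDDRUR (positions: [(0, 0), (0, -1), (-1, -1), (-2, -1), (-2, -2), (-2, -3), (-1, -3), (-1, -2), (0, -2)])
Fold: move[2]->D => DLDDDRUR (positions: [(0, 0), (0, -1), (-1, -1), (-1, -2), (-1, -3), (-1, -4), (0, -4), (0, -3), (1, -3)])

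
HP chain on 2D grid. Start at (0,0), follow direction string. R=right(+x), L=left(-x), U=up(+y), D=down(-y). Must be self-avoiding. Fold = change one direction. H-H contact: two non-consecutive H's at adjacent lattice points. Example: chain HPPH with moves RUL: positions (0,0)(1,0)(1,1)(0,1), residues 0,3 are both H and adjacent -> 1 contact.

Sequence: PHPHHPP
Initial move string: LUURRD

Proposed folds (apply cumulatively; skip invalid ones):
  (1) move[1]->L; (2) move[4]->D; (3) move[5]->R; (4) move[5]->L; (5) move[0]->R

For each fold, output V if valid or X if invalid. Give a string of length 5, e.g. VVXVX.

Answer: XXVXV

Derivation:
Initial: LUURRD -> [(0, 0), (-1, 0), (-1, 1), (-1, 2), (0, 2), (1, 2), (1, 1)]
Fold 1: move[1]->L => LLURRD INVALID (collision), skipped
Fold 2: move[4]->D => LUURDD INVALID (collision), skipped
Fold 3: move[5]->R => LUURRR VALID
Fold 4: move[5]->L => LUURRL INVALID (collision), skipped
Fold 5: move[0]->R => RUURRR VALID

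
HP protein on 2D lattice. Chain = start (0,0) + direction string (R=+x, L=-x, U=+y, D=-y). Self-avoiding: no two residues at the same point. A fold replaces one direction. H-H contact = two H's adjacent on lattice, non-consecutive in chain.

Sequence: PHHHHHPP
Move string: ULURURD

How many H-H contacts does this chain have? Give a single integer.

Answer: 1

Derivation:
Positions: [(0, 0), (0, 1), (-1, 1), (-1, 2), (0, 2), (0, 3), (1, 3), (1, 2)]
H-H contact: residue 1 @(0,1) - residue 4 @(0, 2)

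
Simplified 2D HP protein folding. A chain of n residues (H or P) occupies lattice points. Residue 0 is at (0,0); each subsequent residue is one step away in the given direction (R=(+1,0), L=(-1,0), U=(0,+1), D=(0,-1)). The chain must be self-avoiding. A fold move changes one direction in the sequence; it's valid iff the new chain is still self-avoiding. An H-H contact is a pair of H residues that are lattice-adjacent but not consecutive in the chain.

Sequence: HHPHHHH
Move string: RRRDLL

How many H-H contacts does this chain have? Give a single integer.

Positions: [(0, 0), (1, 0), (2, 0), (3, 0), (3, -1), (2, -1), (1, -1)]
H-H contact: residue 1 @(1,0) - residue 6 @(1, -1)

Answer: 1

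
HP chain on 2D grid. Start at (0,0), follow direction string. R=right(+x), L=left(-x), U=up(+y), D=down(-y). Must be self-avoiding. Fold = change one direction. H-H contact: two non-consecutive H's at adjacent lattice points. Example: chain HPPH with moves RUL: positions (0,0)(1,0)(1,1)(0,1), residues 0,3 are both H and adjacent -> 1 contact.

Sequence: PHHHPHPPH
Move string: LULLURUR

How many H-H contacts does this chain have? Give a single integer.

Answer: 0

Derivation:
Positions: [(0, 0), (-1, 0), (-1, 1), (-2, 1), (-3, 1), (-3, 2), (-2, 2), (-2, 3), (-1, 3)]
No H-H contacts found.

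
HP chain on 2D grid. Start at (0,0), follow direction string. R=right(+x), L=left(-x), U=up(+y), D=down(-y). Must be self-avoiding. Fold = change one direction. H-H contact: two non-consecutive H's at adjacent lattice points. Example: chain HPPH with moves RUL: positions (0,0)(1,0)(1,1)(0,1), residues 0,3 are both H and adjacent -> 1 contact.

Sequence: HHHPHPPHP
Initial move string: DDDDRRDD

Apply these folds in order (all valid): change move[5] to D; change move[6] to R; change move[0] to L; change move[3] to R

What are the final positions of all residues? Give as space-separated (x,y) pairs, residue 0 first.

Answer: (0,0) (-1,0) (-1,-1) (-1,-2) (0,-2) (1,-2) (1,-3) (2,-3) (2,-4)

Derivation:
Initial moves: DDDDRRDD
Fold: move[5]->D => DDDDRDDD (positions: [(0, 0), (0, -1), (0, -2), (0, -3), (0, -4), (1, -4), (1, -5), (1, -6), (1, -7)])
Fold: move[6]->R => DDDDRDRD (positions: [(0, 0), (0, -1), (0, -2), (0, -3), (0, -4), (1, -4), (1, -5), (2, -5), (2, -6)])
Fold: move[0]->L => LDDDRDRD (positions: [(0, 0), (-1, 0), (-1, -1), (-1, -2), (-1, -3), (0, -3), (0, -4), (1, -4), (1, -5)])
Fold: move[3]->R => LDDRRDRD (positions: [(0, 0), (-1, 0), (-1, -1), (-1, -2), (0, -2), (1, -2), (1, -3), (2, -3), (2, -4)])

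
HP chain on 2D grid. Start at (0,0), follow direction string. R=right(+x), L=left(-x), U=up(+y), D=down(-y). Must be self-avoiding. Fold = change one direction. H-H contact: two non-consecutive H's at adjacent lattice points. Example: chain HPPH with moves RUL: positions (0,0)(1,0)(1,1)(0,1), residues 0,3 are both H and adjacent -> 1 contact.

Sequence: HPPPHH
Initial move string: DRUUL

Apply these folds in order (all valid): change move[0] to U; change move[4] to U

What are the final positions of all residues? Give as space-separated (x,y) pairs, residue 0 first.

Initial moves: DRUUL
Fold: move[0]->U => URUUL (positions: [(0, 0), (0, 1), (1, 1), (1, 2), (1, 3), (0, 3)])
Fold: move[4]->U => URUUU (positions: [(0, 0), (0, 1), (1, 1), (1, 2), (1, 3), (1, 4)])

Answer: (0,0) (0,1) (1,1) (1,2) (1,3) (1,4)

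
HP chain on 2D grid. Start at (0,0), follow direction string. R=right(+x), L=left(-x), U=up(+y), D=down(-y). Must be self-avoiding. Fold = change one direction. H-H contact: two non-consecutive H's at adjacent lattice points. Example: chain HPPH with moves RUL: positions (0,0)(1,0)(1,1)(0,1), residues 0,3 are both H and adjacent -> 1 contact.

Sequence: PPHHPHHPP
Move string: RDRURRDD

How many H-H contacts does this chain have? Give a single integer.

Answer: 0

Derivation:
Positions: [(0, 0), (1, 0), (1, -1), (2, -1), (2, 0), (3, 0), (4, 0), (4, -1), (4, -2)]
No H-H contacts found.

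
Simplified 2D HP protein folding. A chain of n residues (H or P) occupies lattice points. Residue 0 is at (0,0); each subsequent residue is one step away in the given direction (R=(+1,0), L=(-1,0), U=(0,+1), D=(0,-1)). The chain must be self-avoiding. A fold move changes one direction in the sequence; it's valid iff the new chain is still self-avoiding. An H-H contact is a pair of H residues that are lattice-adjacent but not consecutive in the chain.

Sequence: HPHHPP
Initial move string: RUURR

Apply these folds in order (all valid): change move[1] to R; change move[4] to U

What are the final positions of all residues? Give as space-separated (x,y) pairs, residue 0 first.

Initial moves: RUURR
Fold: move[1]->R => RRURR (positions: [(0, 0), (1, 0), (2, 0), (2, 1), (3, 1), (4, 1)])
Fold: move[4]->U => RRURU (positions: [(0, 0), (1, 0), (2, 0), (2, 1), (3, 1), (3, 2)])

Answer: (0,0) (1,0) (2,0) (2,1) (3,1) (3,2)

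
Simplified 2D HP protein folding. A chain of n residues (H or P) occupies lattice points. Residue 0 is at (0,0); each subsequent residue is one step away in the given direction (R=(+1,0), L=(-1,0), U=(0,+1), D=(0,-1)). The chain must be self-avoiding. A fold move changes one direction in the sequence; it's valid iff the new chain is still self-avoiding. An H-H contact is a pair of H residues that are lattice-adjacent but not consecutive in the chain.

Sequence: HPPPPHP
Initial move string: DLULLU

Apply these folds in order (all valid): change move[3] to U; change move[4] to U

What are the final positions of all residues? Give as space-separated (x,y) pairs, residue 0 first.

Initial moves: DLULLU
Fold: move[3]->U => DLUULU (positions: [(0, 0), (0, -1), (-1, -1), (-1, 0), (-1, 1), (-2, 1), (-2, 2)])
Fold: move[4]->U => DLUUUU (positions: [(0, 0), (0, -1), (-1, -1), (-1, 0), (-1, 1), (-1, 2), (-1, 3)])

Answer: (0,0) (0,-1) (-1,-1) (-1,0) (-1,1) (-1,2) (-1,3)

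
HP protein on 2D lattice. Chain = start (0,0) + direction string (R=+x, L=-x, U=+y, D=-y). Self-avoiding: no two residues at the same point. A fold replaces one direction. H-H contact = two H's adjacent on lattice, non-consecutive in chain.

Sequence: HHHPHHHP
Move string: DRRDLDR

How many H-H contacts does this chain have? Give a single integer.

Answer: 1

Derivation:
Positions: [(0, 0), (0, -1), (1, -1), (2, -1), (2, -2), (1, -2), (1, -3), (2, -3)]
H-H contact: residue 2 @(1,-1) - residue 5 @(1, -2)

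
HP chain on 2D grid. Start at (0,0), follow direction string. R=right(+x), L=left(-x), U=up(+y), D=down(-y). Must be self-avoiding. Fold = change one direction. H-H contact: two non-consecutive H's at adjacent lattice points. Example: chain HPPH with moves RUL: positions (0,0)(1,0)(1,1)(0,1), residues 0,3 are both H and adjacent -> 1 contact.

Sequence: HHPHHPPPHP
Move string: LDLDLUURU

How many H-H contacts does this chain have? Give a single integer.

Answer: 2

Derivation:
Positions: [(0, 0), (-1, 0), (-1, -1), (-2, -1), (-2, -2), (-3, -2), (-3, -1), (-3, 0), (-2, 0), (-2, 1)]
H-H contact: residue 1 @(-1,0) - residue 8 @(-2, 0)
H-H contact: residue 3 @(-2,-1) - residue 8 @(-2, 0)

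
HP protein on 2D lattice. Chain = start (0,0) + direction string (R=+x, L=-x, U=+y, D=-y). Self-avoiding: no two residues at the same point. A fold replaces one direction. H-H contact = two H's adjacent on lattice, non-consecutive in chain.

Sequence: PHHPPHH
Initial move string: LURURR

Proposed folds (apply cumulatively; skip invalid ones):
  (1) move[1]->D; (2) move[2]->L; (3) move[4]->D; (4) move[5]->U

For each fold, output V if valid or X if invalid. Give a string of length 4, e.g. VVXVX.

Answer: XVXV

Derivation:
Initial: LURURR -> [(0, 0), (-1, 0), (-1, 1), (0, 1), (0, 2), (1, 2), (2, 2)]
Fold 1: move[1]->D => LDRURR INVALID (collision), skipped
Fold 2: move[2]->L => LULURR VALID
Fold 3: move[4]->D => LULUDR INVALID (collision), skipped
Fold 4: move[5]->U => LULURU VALID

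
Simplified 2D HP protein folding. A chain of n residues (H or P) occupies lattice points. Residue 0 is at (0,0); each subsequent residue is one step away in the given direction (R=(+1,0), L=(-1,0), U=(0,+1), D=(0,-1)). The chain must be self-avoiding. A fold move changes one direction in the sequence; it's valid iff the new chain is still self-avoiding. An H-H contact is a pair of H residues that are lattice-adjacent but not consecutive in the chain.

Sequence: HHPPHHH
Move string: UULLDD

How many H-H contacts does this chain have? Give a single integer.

Answer: 0

Derivation:
Positions: [(0, 0), (0, 1), (0, 2), (-1, 2), (-2, 2), (-2, 1), (-2, 0)]
No H-H contacts found.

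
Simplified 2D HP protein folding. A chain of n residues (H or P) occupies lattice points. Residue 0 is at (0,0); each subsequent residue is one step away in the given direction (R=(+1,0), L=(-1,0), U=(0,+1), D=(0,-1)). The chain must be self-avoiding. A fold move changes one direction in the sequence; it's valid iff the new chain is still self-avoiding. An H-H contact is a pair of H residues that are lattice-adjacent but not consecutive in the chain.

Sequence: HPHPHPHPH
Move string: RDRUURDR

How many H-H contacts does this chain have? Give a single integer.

Positions: [(0, 0), (1, 0), (1, -1), (2, -1), (2, 0), (2, 1), (3, 1), (3, 0), (4, 0)]
No H-H contacts found.

Answer: 0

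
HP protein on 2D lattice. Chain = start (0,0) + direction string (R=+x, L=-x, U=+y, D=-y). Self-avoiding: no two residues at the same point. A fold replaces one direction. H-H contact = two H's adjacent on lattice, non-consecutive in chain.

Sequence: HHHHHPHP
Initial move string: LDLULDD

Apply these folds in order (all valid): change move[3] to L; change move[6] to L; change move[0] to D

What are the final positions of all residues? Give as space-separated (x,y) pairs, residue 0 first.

Initial moves: LDLULDD
Fold: move[3]->L => LDLLLDD (positions: [(0, 0), (-1, 0), (-1, -1), (-2, -1), (-3, -1), (-4, -1), (-4, -2), (-4, -3)])
Fold: move[6]->L => LDLLLDL (positions: [(0, 0), (-1, 0), (-1, -1), (-2, -1), (-3, -1), (-4, -1), (-4, -2), (-5, -2)])
Fold: move[0]->D => DDLLLDL (positions: [(0, 0), (0, -1), (0, -2), (-1, -2), (-2, -2), (-3, -2), (-3, -3), (-4, -3)])

Answer: (0,0) (0,-1) (0,-2) (-1,-2) (-2,-2) (-3,-2) (-3,-3) (-4,-3)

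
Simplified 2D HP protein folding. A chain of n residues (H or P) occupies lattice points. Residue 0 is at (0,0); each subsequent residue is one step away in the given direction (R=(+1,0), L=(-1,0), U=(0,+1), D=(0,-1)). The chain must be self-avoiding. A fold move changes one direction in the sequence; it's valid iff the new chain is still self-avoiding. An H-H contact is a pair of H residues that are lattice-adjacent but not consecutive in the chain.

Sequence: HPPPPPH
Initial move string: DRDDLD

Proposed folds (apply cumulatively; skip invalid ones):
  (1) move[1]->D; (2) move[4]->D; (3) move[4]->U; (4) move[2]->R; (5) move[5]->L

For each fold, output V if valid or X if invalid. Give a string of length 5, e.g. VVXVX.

Initial: DRDDLD -> [(0, 0), (0, -1), (1, -1), (1, -2), (1, -3), (0, -3), (0, -4)]
Fold 1: move[1]->D => DDDDLD VALID
Fold 2: move[4]->D => DDDDDD VALID
Fold 3: move[4]->U => DDDDUD INVALID (collision), skipped
Fold 4: move[2]->R => DDRDDD VALID
Fold 5: move[5]->L => DDRDDL VALID

Answer: VVXVV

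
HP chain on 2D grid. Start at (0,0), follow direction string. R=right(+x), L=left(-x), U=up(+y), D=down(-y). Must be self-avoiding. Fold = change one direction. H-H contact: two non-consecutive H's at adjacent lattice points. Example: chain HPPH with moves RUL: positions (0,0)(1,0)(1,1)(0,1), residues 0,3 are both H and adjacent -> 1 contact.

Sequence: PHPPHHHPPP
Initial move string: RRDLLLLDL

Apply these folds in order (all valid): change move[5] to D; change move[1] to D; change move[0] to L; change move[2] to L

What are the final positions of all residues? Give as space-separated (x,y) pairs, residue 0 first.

Answer: (0,0) (-1,0) (-1,-1) (-2,-1) (-3,-1) (-4,-1) (-4,-2) (-5,-2) (-5,-3) (-6,-3)

Derivation:
Initial moves: RRDLLLLDL
Fold: move[5]->D => RRDLLDLDL (positions: [(0, 0), (1, 0), (2, 0), (2, -1), (1, -1), (0, -1), (0, -2), (-1, -2), (-1, -3), (-2, -3)])
Fold: move[1]->D => RDDLLDLDL (positions: [(0, 0), (1, 0), (1, -1), (1, -2), (0, -2), (-1, -2), (-1, -3), (-2, -3), (-2, -4), (-3, -4)])
Fold: move[0]->L => LDDLLDLDL (positions: [(0, 0), (-1, 0), (-1, -1), (-1, -2), (-2, -2), (-3, -2), (-3, -3), (-4, -3), (-4, -4), (-5, -4)])
Fold: move[2]->L => LDLLLDLDL (positions: [(0, 0), (-1, 0), (-1, -1), (-2, -1), (-3, -1), (-4, -1), (-4, -2), (-5, -2), (-5, -3), (-6, -3)])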